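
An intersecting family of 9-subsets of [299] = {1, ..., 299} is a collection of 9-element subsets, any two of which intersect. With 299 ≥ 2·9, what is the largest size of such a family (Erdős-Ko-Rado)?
max |F| = C(298, 8) = 1402996889540169

Erdős-Ko-Rado (1961): when n ≥ 2k, max |F| = C(n−1, k−1). The bound is attained by the star {A : i ∈ A} for any fixed i ∈ [n]. Here C(299−1, 9−1) = C(298, 8) = 1402996889540169.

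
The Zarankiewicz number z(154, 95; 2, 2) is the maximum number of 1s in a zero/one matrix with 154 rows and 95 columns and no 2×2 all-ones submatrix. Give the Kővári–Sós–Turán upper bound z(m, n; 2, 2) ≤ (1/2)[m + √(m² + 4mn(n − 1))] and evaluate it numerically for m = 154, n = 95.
z(154, 95; 2, 2) ≤ (1/2)[154 + √(154² + 4·154·95·94)] = (1/2)[154 + √5524596] = 1252.223

Kővári–Sós–Turán: let r_1, ..., r_154 be the row sums and z = Σ r_i the total number of 1s. Each pair of columns can share at most one row with both entries 1 (else a 2×2 all-ones block appears), so Σ_i C(r_i, 2) ≤ C(95, 2) = 4465. By convexity Σ_i C(r_i, 2) ≥ 154·C(z/154, 2) = z(z − 154)/(2·154), giving z² − 154z − 154·95·94 ≤ 0 and hence z ≤ (1/2)[154 + √(23716 + 4·1375220)] = (1/2)[154 + √5524596] ≈ (1/2)(154 + 2350.4459) = 1252.223.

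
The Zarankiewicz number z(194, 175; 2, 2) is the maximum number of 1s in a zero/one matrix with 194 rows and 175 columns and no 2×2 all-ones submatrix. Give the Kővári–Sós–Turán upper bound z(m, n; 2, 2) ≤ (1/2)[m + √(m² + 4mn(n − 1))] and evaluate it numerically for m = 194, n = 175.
z(194, 175; 2, 2) ≤ (1/2)[194 + √(194² + 4·194·175·174)] = (1/2)[194 + √23666836] = 2529.4286

Kővári–Sós–Turán: let r_1, ..., r_194 be the row sums and z = Σ r_i the total number of 1s. Each pair of columns can share at most one row with both entries 1 (else a 2×2 all-ones block appears), so Σ_i C(r_i, 2) ≤ C(175, 2) = 15225. By convexity Σ_i C(r_i, 2) ≥ 194·C(z/194, 2) = z(z − 194)/(2·194), giving z² − 194z − 194·175·174 ≤ 0 and hence z ≤ (1/2)[194 + √(37636 + 4·5907300)] = (1/2)[194 + √23666836] ≈ (1/2)(194 + 4864.8572) = 2529.4286.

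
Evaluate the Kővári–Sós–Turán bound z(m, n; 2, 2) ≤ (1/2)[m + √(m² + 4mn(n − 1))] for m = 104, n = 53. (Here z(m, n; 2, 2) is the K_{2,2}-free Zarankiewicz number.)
z(104, 53; 2, 2) ≤ (1/2)[104 + √(104² + 4·104·53·52)] = (1/2)[104 + √1157312] = 589.8922

Kővári–Sós–Turán: let r_1, ..., r_104 be the row sums and z = Σ r_i the total number of 1s. Each pair of columns can share at most one row with both entries 1 (else a 2×2 all-ones block appears), so Σ_i C(r_i, 2) ≤ C(53, 2) = 1378. By convexity Σ_i C(r_i, 2) ≥ 104·C(z/104, 2) = z(z − 104)/(2·104), giving z² − 104z − 104·53·52 ≤ 0 and hence z ≤ (1/2)[104 + √(10816 + 4·286624)] = (1/2)[104 + √1157312] ≈ (1/2)(104 + 1075.7844) = 589.8922.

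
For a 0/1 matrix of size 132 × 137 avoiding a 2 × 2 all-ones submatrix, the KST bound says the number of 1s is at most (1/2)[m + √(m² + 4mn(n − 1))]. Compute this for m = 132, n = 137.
z(132, 137; 2, 2) ≤ (1/2)[132 + √(132² + 4·132·137·136)] = (1/2)[132 + √9855120] = 1635.6433

Kővári–Sós–Turán: let r_1, ..., r_132 be the row sums and z = Σ r_i the total number of 1s. Each pair of columns can share at most one row with both entries 1 (else a 2×2 all-ones block appears), so Σ_i C(r_i, 2) ≤ C(137, 2) = 9316. By convexity Σ_i C(r_i, 2) ≥ 132·C(z/132, 2) = z(z − 132)/(2·132), giving z² − 132z − 132·137·136 ≤ 0 and hence z ≤ (1/2)[132 + √(17424 + 4·2459424)] = (1/2)[132 + √9855120] ≈ (1/2)(132 + 3139.2865) = 1635.6433.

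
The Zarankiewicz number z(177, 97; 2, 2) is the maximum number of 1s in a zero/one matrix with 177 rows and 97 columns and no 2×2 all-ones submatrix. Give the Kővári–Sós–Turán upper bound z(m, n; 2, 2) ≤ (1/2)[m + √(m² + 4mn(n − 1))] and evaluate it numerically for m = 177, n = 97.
z(177, 97; 2, 2) ≤ (1/2)[177 + √(177² + 4·177·97·96)] = (1/2)[177 + √6624225] = 1375.3785

Kővári–Sós–Turán: let r_1, ..., r_177 be the row sums and z = Σ r_i the total number of 1s. Each pair of columns can share at most one row with both entries 1 (else a 2×2 all-ones block appears), so Σ_i C(r_i, 2) ≤ C(97, 2) = 4656. By convexity Σ_i C(r_i, 2) ≥ 177·C(z/177, 2) = z(z − 177)/(2·177), giving z² − 177z − 177·97·96 ≤ 0 and hence z ≤ (1/2)[177 + √(31329 + 4·1648224)] = (1/2)[177 + √6624225] ≈ (1/2)(177 + 2573.757) = 1375.3785.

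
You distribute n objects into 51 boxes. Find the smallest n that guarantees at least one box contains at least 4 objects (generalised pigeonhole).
n = (4 − 1)·51 + 1 = 154

By the generalised pigeonhole principle, to guarantee some box contains ≥ r objects we need more than (r − 1) · k objects total. Threshold: n = (r − 1) · k + 1. With r = 4 and k = 51: n = 3 · 51 + 1 = 153 + 1 = 154. For n = 153 = 3 · 51, we can put exactly 3 objects in every box, avoiding 4 in any single one — so 154 is tight.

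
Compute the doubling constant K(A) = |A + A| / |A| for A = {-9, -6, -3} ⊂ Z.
K = |A + A| / |A| = 5/3

Enumerate A + A = {a + b : a, b ∈ A}. With |A| = 3, there are |A|^2 = 9 ordered sum pairs; collecting distinct values, A + A = {-18, -15, -12, -9, -6}, so |A + A| = 5. Thus K = 5/3. Here |A + A| = 2|A| − 1 = 5, the minimum possible — so K = 5/3 is minimal, which holds iff A is an arithmetic progression.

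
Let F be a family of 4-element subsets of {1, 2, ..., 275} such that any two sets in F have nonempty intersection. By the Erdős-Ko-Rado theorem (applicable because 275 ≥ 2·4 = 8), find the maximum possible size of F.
max |F| = C(274, 3) = 3391024

The Erdős-Ko-Rado theorem states: for n ≥ 2k, an intersecting family of k-subsets of an n-element set has size at most C(n − 1, k − 1), with equality for 'star' families {A ⊆ [n] : |A| = k, i ∈ A} (fix an element i). For n = 275, k = 4: C(274, 3) = 3391024.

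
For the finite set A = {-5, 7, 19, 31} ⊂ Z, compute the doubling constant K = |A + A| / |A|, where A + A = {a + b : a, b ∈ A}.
K = |A + A| / |A| = 7/4

Enumerate A + A = {a + b : a, b ∈ A}. With |A| = 4, there are |A|^2 = 16 ordered sum pairs; collecting distinct values, A + A = {-10, 2, 14, 26, 38, 50, 62}, so |A + A| = 7. Thus K = 7/4. Here |A + A| = 2|A| − 1 = 7, the minimum possible — so K = 7/4 is minimal, which holds iff A is an arithmetic progression.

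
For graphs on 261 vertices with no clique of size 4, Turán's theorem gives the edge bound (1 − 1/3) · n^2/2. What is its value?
Turán density bound = (2/3) · 261^2/2 = 22707

Turán's theorem: ex(n, K_{r+1}) is achieved by the complete r-partite Turán graph T(n, r) with parts as balanced as possible, and is at most (1 − 1/r) · n^2/2. For r = 3, n = 261: the density bound is (2/3) · 68121/2 = 22707. Since 3 ∣ 261, the Turán graph T(261, 3) has parts of equal size 87, and its edge count e(T(261, 3)) = 22707 attains the density bound exactly.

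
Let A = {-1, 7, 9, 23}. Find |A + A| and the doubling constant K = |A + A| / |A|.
K = |A + A| / |A| = 10/4 = 5/2

Enumerate A + A = {a + b : a, b ∈ A}. With |A| = 4, there are |A|^2 = 16 ordered sum pairs; collecting distinct values, A + A = {-2, 6, 8, 14, 16, 18, 22, 30, 32, 46}, so |A + A| = 10. Thus K = 10/4 = 5/2. For comparison, the minimum possible |A + A| over all 4-element sets is 2·4 − 1 = 7 (so min K = 7/4), attained only by arithmetic progressions.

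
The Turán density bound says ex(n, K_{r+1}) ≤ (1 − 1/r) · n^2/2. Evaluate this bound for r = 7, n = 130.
Turán density bound = (6/7) · 130^2/2 = 50700/7 ≈ 7242.8571

Turán's theorem: ex(n, K_{r+1}) is achieved by the complete r-partite Turán graph T(n, r) with parts as balanced as possible, and is at most (1 − 1/r) · n^2/2. For r = 7, n = 130: the density bound is (6/7) · 16900/2 = 50700/7 ≈ 7242.8571. The integer-valued extremum is e(T(130, 7)) = 7242, which is strictly less than the density bound 50700/7 since 7 ∤ 130 (the parts of T(130, 7) cannot all be equal).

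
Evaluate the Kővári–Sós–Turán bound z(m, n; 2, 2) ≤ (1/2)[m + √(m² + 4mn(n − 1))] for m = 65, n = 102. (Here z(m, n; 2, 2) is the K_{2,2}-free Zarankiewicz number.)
z(65, 102; 2, 2) ≤ (1/2)[65 + √(65² + 4·65·102·101)] = (1/2)[65 + √2682745] = 851.4544

Kővári–Sós–Turán: let r_1, ..., r_65 be the row sums and z = Σ r_i the total number of 1s. Each pair of columns can share at most one row with both entries 1 (else a 2×2 all-ones block appears), so Σ_i C(r_i, 2) ≤ C(102, 2) = 5151. By convexity Σ_i C(r_i, 2) ≥ 65·C(z/65, 2) = z(z − 65)/(2·65), giving z² − 65z − 65·102·101 ≤ 0 and hence z ≤ (1/2)[65 + √(4225 + 4·669630)] = (1/2)[65 + √2682745] ≈ (1/2)(65 + 1637.9087) = 851.4544.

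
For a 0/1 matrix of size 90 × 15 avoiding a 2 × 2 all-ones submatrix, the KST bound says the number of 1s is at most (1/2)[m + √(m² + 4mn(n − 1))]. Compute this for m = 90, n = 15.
z(90, 15; 2, 2) ≤ (1/2)[90 + √(90² + 4·90·15·14)] = (1/2)[90 + √83700] = 189.6548

Kővári–Sós–Turán: let r_1, ..., r_90 be the row sums and z = Σ r_i the total number of 1s. Each pair of columns can share at most one row with both entries 1 (else a 2×2 all-ones block appears), so Σ_i C(r_i, 2) ≤ C(15, 2) = 105. By convexity Σ_i C(r_i, 2) ≥ 90·C(z/90, 2) = z(z − 90)/(2·90), giving z² − 90z − 90·15·14 ≤ 0 and hence z ≤ (1/2)[90 + √(8100 + 4·18900)] = (1/2)[90 + √83700] ≈ (1/2)(90 + 289.3095) = 189.6548.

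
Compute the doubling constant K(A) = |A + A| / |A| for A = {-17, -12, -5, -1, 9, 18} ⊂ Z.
K = |A + A| / |A| = 21/6 = 7/2

Enumerate A + A = {a + b : a, b ∈ A}. With |A| = 6, there are |A|^2 = 36 ordered sum pairs; collecting distinct values, A + A = {-34, -29, -24, -22, -18, -17, -13, -10, -8, -6, -3, -2, 1, 4, 6, 8, 13, 17, 18, 27, 36}, so |A + A| = 21. Thus K = 21/6 = 7/2. For comparison, the minimum possible |A + A| over all 6-element sets is 2·6 − 1 = 11 (so min K = 11/6), attained only by arithmetic progressions.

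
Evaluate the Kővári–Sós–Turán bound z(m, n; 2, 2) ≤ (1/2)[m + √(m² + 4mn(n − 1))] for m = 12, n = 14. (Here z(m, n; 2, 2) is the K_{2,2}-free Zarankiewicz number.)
z(12, 14; 2, 2) ≤ (1/2)[12 + √(12² + 4·12·14·13)] = (1/2)[12 + √8880] = 53.1169

Kővári–Sós–Turán: let r_1, ..., r_12 be the row sums and z = Σ r_i the total number of 1s. Each pair of columns can share at most one row with both entries 1 (else a 2×2 all-ones block appears), so Σ_i C(r_i, 2) ≤ C(14, 2) = 91. By convexity Σ_i C(r_i, 2) ≥ 12·C(z/12, 2) = z(z − 12)/(2·12), giving z² − 12z − 12·14·13 ≤ 0 and hence z ≤ (1/2)[12 + √(144 + 4·2184)] = (1/2)[12 + √8880] ≈ (1/2)(12 + 94.2338) = 53.1169.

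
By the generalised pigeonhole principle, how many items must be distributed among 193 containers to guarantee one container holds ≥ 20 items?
n = (20 − 1)·193 + 1 = 3668

By the generalised pigeonhole principle, to guarantee some box contains ≥ r objects we need more than (r − 1) · k objects total. Threshold: n = (r − 1) · k + 1. With r = 20 and k = 193: n = 19 · 193 + 1 = 3667 + 1 = 3668. For n = 3667 = 19 · 193, we can put exactly 19 objects in every box, avoiding 20 in any single one — so 3668 is tight.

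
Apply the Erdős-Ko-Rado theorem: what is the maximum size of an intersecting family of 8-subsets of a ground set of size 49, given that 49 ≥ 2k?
max |F| = C(48, 7) = 73629072

Erdős-Ko-Rado (1961): when n ≥ 2k, max |F| = C(n−1, k−1). The bound is attained by the star {A : i ∈ A} for any fixed i ∈ [n]. Here C(49−1, 8−1) = C(48, 7) = 73629072.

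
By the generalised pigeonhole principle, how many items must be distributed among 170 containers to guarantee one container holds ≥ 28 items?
n = (28 − 1)·170 + 1 = 4591

By the generalised pigeonhole principle, to guarantee some box contains ≥ r objects we need more than (r − 1) · k objects total. Threshold: n = (r − 1) · k + 1. With r = 28 and k = 170: n = 27 · 170 + 1 = 4590 + 1 = 4591. For n = 4590 = 27 · 170, we can put exactly 27 objects in every box, avoiding 28 in any single one — so 4591 is tight.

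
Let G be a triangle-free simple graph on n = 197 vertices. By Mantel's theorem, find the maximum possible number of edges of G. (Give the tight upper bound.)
ex(197, K_3) = ⌊197^2/4⌋ = 9702

Mantel (1907): a triangle-free graph on n vertices has at most ⌊n^2/4⌋ edges, with equality for the complete bipartite graph K_{⌊n/2⌋, ⌈n/2⌉}. For n = 197: ⌊197^2/4⌋ = ⌊38809/4⌋ = 9702. The extremal graph is K_{98, 99}, which has 98·99 = 9702 edges.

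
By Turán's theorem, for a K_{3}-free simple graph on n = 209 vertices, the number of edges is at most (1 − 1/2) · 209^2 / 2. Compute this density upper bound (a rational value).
Turán density bound = (1/2) · 209^2/2 = 43681/4 ≈ 10920.25

Turán's theorem: ex(n, K_{r+1}) is achieved by the complete r-partite Turán graph T(n, r) with parts as balanced as possible, and is at most (1 − 1/r) · n^2/2. For r = 2, n = 209: the density bound is (1/2) · 43681/2 = 43681/4 ≈ 10920.25. The integer-valued extremum is e(T(209, 2)) = 10920, which is strictly less than the density bound 43681/4 since 2 ∤ 209 (the parts of T(209, 2) cannot all be equal).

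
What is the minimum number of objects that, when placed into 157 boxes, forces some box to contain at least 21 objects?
n = (21 − 1)·157 + 1 = 3141

By the generalised pigeonhole principle, to guarantee some box contains ≥ r objects we need more than (r − 1) · k objects total. Threshold: n = (r − 1) · k + 1. With r = 21 and k = 157: n = 20 · 157 + 1 = 3140 + 1 = 3141. For n = 3140 = 20 · 157, we can put exactly 20 objects in every box, avoiding 21 in any single one — so 3141 is tight.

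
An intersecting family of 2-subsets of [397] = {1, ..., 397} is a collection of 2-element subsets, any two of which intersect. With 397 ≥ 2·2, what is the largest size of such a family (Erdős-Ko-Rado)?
max |F| = C(396, 1) = 396

Erdős-Ko-Rado (1961): when n ≥ 2k, max |F| = C(n−1, k−1). The bound is attained by the star {A : i ∈ A} for any fixed i ∈ [n]. Here C(397−1, 2−1) = C(396, 1) = 396.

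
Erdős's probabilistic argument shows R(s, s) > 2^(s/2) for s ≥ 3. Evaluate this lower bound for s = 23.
2^(23/2) = 2896.3094; so R(23, 23) > 2896.3094

Colour each edge of K_n uniformly at random with red/blue. The expected number of monochromatic K_23 is C(n, 23) · 2 · 2^(−C(23,2)). If C(n, 23) · 2^(1 − C(23,2)) < 1, then with positive probability no monochromatic K_23 exists, so R(23, 23) > n. The standard estimate C(n, 23) ≤ n^23/23! shows this inequality holds whenever n ≤ 2^(23/2) (since 23! · 2^(C(23,2) − 1) > 2^(23^2/2) ≥ n^23). Hence R(23, 23) > 2^(23/2) = 2896.3094.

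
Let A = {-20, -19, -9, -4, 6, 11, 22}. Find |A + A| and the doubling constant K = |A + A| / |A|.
K = |A + A| / |A| = 24/7

Enumerate A + A = {a + b : a, b ∈ A}. With |A| = 7, there are |A|^2 = 49 ordered sum pairs; collecting distinct values, A + A = {-40, -39, -38, -29, -28, -24, -23, -18, -14, -13, -9, -8, -3, 2, 3, 7, 12, 13, 17, 18, 22, 28, 33, 44}, so |A + A| = 24. Thus K = 24/7. For comparison, the minimum possible |A + A| over all 7-element sets is 2·7 − 1 = 13 (so min K = 13/7), attained only by arithmetic progressions.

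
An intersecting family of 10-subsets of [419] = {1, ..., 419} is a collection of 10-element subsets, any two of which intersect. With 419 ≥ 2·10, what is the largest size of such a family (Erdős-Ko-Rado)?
max |F| = C(418, 9) = 984382804293580120

The Erdős-Ko-Rado theorem states: for n ≥ 2k, an intersecting family of k-subsets of an n-element set has size at most C(n − 1, k − 1), with equality for 'star' families {A ⊆ [n] : |A| = k, i ∈ A} (fix an element i). For n = 419, k = 10: C(418, 9) = 984382804293580120.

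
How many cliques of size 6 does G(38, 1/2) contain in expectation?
E[# K_6] = C(38, 6) · (1/2)^C(6, 2) = 2760681 / 2^15 ≈ 84.249298

For each 6-subset S of vertices (there are C(38, 6) = 2760681 such S), let X_S = 1 if S induces a K_6 (all C(6, 2) = 15 edges present). Then P(X_S = 1) = (1/2)^15 = 1/32768. By linearity of expectation, E[# K_6] = C(38, 6) · (1/2)^15 = 2760681 / 32768 ≈ 84.249298.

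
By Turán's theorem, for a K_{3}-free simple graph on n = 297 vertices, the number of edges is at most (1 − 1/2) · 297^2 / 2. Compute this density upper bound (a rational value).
Turán density bound = (1/2) · 297^2/2 = 88209/4 ≈ 22052.25

Turán's theorem: ex(n, K_{r+1}) is achieved by the complete r-partite Turán graph T(n, r) with parts as balanced as possible, and is at most (1 − 1/r) · n^2/2. For r = 2, n = 297: the density bound is (1/2) · 88209/2 = 88209/4 ≈ 22052.25. The integer-valued extremum is e(T(297, 2)) = 22052, which is strictly less than the density bound 88209/4 since 2 ∤ 297 (the parts of T(297, 2) cannot all be equal).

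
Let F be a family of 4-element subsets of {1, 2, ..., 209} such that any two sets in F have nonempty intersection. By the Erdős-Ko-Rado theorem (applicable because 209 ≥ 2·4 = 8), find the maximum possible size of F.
max |F| = C(208, 3) = 1478256

Erdős-Ko-Rado (1961): when n ≥ 2k, max |F| = C(n−1, k−1). The bound is attained by the star {A : i ∈ A} for any fixed i ∈ [n]. Here C(209−1, 4−1) = C(208, 3) = 1478256.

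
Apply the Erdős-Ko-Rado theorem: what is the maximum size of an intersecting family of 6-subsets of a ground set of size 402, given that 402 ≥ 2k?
max |F| = C(401, 5) = 84269339980

Erdős-Ko-Rado (1961): when n ≥ 2k, max |F| = C(n−1, k−1). The bound is attained by the star {A : i ∈ A} for any fixed i ∈ [n]. Here C(402−1, 6−1) = C(401, 5) = 84269339980.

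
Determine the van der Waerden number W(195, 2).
W(195, 2) = 195 + 1 = 196

A 2-term AP is any pair of integers, so a monochromatic 2-AP exists iff some colour is used at least twice. With 195 colours, the colouring i ↦ i on {1, ..., 195} uses each colour once, avoiding any monochromatic pair, so W(195, 2) > 195. For {1, ..., 196}, pigeonhole forces two integers of the same colour, which form a monochromatic 2-AP. Hence W(195, 2) = 196.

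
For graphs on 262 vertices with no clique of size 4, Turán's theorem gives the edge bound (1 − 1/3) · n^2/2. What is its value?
Turán density bound = (2/3) · 262^2/2 = 68644/3 ≈ 22881.3333

Turán's theorem: ex(n, K_{r+1}) is achieved by the complete r-partite Turán graph T(n, r) with parts as balanced as possible, and is at most (1 − 1/r) · n^2/2. For r = 3, n = 262: the density bound is (2/3) · 68644/2 = 68644/3 ≈ 22881.3333. The integer-valued extremum is e(T(262, 3)) = 22881, which is strictly less than the density bound 68644/3 since 3 ∤ 262 (the parts of T(262, 3) cannot all be equal).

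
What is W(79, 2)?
W(79, 2) = 79 + 1 = 80

A 2-term AP is any pair of integers, so a monochromatic 2-AP exists iff some colour is used at least twice. With 79 colours, the colouring i ↦ i on {1, ..., 79} uses each colour once, avoiding any monochromatic pair, so W(79, 2) > 79. For {1, ..., 80}, pigeonhole forces two integers of the same colour, which form a monochromatic 2-AP. Hence W(79, 2) = 80.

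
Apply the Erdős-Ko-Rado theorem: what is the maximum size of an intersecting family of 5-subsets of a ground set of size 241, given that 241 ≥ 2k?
max |F| = C(240, 4) = 134810340

Erdős-Ko-Rado (1961): when n ≥ 2k, max |F| = C(n−1, k−1). The bound is attained by the star {A : i ∈ A} for any fixed i ∈ [n]. Here C(241−1, 5−1) = C(240, 4) = 134810340.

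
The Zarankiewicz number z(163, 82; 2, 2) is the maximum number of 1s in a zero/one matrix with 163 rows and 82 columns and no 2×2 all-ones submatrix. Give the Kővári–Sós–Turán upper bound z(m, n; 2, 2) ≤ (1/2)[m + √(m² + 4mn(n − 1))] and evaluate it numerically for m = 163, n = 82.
z(163, 82; 2, 2) ≤ (1/2)[163 + √(163² + 4·163·82·81)] = (1/2)[163 + √4357153] = 1125.1897

Kővári–Sós–Turán: let r_1, ..., r_163 be the row sums and z = Σ r_i the total number of 1s. Each pair of columns can share at most one row with both entries 1 (else a 2×2 all-ones block appears), so Σ_i C(r_i, 2) ≤ C(82, 2) = 3321. By convexity Σ_i C(r_i, 2) ≥ 163·C(z/163, 2) = z(z − 163)/(2·163), giving z² − 163z − 163·82·81 ≤ 0 and hence z ≤ (1/2)[163 + √(26569 + 4·1082646)] = (1/2)[163 + √4357153] ≈ (1/2)(163 + 2087.3795) = 1125.1897.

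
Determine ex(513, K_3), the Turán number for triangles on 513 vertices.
ex(513, K_3) = ⌊513^2/4⌋ = 65792

Mantel (1907): a triangle-free graph on n vertices has at most ⌊n^2/4⌋ edges, with equality for the complete bipartite graph K_{⌊n/2⌋, ⌈n/2⌉}. For n = 513: ⌊513^2/4⌋ = ⌊263169/4⌋ = 65792. The extremal graph is K_{256, 257}, which has 256·257 = 65792 edges.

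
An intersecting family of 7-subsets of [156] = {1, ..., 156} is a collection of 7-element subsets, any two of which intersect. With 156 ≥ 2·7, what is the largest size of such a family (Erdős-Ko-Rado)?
max |F| = C(155, 6) = 17463172650

The Erdős-Ko-Rado theorem states: for n ≥ 2k, an intersecting family of k-subsets of an n-element set has size at most C(n − 1, k − 1), with equality for 'star' families {A ⊆ [n] : |A| = k, i ∈ A} (fix an element i). For n = 156, k = 7: C(155, 6) = 17463172650.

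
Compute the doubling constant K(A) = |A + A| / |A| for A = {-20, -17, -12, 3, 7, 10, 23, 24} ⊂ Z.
K = |A + A| / |A| = 34/8 = 17/4

Enumerate A + A = {a + b : a, b ∈ A}. With |A| = 8, there are |A|^2 = 64 ordered sum pairs; collecting distinct values, A + A = {-40, -37, -34, -32, -29, -24, -17, -14, -13, -10, -9, -7, -5, -2, 3, 4, 6, 7, 10, 11, 12, 13, 14, 17, 20, 26, 27, 30, 31, 33, 34, 46, 47, 48}, so |A + A| = 34. Thus K = 34/8 = 17/4. For comparison, the minimum possible |A + A| over all 8-element sets is 2·8 − 1 = 15 (so min K = 15/8), attained only by arithmetic progressions.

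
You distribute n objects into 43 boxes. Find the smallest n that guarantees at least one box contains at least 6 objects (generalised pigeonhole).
n = (6 − 1)·43 + 1 = 216

By the generalised pigeonhole principle, to guarantee some box contains ≥ r objects we need more than (r − 1) · k objects total. Threshold: n = (r − 1) · k + 1. With r = 6 and k = 43: n = 5 · 43 + 1 = 215 + 1 = 216. For n = 215 = 5 · 43, we can put exactly 5 objects in every box, avoiding 6 in any single one — so 216 is tight.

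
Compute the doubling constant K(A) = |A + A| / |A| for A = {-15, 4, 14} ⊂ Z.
K = |A + A| / |A| = 6/3 = 2

Enumerate A + A = {a + b : a, b ∈ A}. With |A| = 3, there are |A|^2 = 9 ordered sum pairs; collecting distinct values, A + A = {-30, -11, -1, 8, 18, 28}, so |A + A| = 6. Thus K = 6/3 = 2. For comparison, the minimum possible |A + A| over all 3-element sets is 2·3 − 1 = 5 (so min K = 5/3), attained only by arithmetic progressions.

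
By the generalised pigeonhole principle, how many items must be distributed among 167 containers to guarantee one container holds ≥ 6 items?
n = (6 − 1)·167 + 1 = 836

By the generalised pigeonhole principle, to guarantee some box contains ≥ r objects we need more than (r − 1) · k objects total. Threshold: n = (r − 1) · k + 1. With r = 6 and k = 167: n = 5 · 167 + 1 = 835 + 1 = 836. For n = 835 = 5 · 167, we can put exactly 5 objects in every box, avoiding 6 in any single one — so 836 is tight.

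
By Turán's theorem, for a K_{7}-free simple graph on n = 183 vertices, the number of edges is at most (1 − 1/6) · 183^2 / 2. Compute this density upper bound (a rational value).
Turán density bound = (5/6) · 183^2/2 = 55815/4 ≈ 13953.75

Turán's theorem: ex(n, K_{r+1}) is achieved by the complete r-partite Turán graph T(n, r) with parts as balanced as possible, and is at most (1 − 1/r) · n^2/2. For r = 6, n = 183: the density bound is (5/6) · 33489/2 = 55815/4 ≈ 13953.75. The integer-valued extremum is e(T(183, 6)) = 13953, which is strictly less than the density bound 55815/4 since 6 ∤ 183 (the parts of T(183, 6) cannot all be equal).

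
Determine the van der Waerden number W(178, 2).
W(178, 2) = 178 + 1 = 179

A 2-term AP is any pair of integers, so a monochromatic 2-AP exists iff some colour is used at least twice. With 178 colours, the colouring i ↦ i on {1, ..., 178} uses each colour once, avoiding any monochromatic pair, so W(178, 2) > 178. For {1, ..., 179}, pigeonhole forces two integers of the same colour, which form a monochromatic 2-AP. Hence W(178, 2) = 179.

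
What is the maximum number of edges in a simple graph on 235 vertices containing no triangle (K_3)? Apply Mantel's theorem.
ex(235, K_3) = ⌊235^2/4⌋ = 13806

Mantel (1907): a triangle-free graph on n vertices has at most ⌊n^2/4⌋ edges, with equality for the complete bipartite graph K_{⌊n/2⌋, ⌈n/2⌉}. For n = 235: ⌊235^2/4⌋ = ⌊55225/4⌋ = 13806. The extremal graph is K_{117, 118}, which has 117·118 = 13806 edges.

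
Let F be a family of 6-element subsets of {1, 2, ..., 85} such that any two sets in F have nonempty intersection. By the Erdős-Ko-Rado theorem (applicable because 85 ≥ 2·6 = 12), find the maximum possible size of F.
max |F| = C(84, 5) = 30872016

The Erdős-Ko-Rado theorem states: for n ≥ 2k, an intersecting family of k-subsets of an n-element set has size at most C(n − 1, k − 1), with equality for 'star' families {A ⊆ [n] : |A| = k, i ∈ A} (fix an element i). For n = 85, k = 6: C(84, 5) = 30872016.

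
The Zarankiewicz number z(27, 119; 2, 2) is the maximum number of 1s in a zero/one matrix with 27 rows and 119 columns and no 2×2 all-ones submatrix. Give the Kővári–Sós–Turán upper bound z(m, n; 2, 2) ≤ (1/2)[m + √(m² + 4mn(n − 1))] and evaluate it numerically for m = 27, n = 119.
z(27, 119; 2, 2) ≤ (1/2)[27 + √(27² + 4·27·119·118)] = (1/2)[27 + √1517265] = 629.3866

Kővári–Sós–Turán: let r_1, ..., r_27 be the row sums and z = Σ r_i the total number of 1s. Each pair of columns can share at most one row with both entries 1 (else a 2×2 all-ones block appears), so Σ_i C(r_i, 2) ≤ C(119, 2) = 7021. By convexity Σ_i C(r_i, 2) ≥ 27·C(z/27, 2) = z(z − 27)/(2·27), giving z² − 27z − 27·119·118 ≤ 0 and hence z ≤ (1/2)[27 + √(729 + 4·379134)] = (1/2)[27 + √1517265] ≈ (1/2)(27 + 1231.7731) = 629.3866.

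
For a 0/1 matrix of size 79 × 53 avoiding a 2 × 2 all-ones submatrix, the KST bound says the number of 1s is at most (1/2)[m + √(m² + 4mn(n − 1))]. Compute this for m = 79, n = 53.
z(79, 53; 2, 2) ≤ (1/2)[79 + √(79² + 4·79·53·52)] = (1/2)[79 + √877137] = 507.778

Kővári–Sós–Turán: let r_1, ..., r_79 be the row sums and z = Σ r_i the total number of 1s. Each pair of columns can share at most one row with both entries 1 (else a 2×2 all-ones block appears), so Σ_i C(r_i, 2) ≤ C(53, 2) = 1378. By convexity Σ_i C(r_i, 2) ≥ 79·C(z/79, 2) = z(z − 79)/(2·79), giving z² − 79z − 79·53·52 ≤ 0 and hence z ≤ (1/2)[79 + √(6241 + 4·217724)] = (1/2)[79 + √877137] ≈ (1/2)(79 + 936.5559) = 507.778.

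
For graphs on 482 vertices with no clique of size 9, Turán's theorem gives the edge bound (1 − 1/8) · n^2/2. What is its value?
Turán density bound = (7/8) · 482^2/2 = 406567/4 ≈ 101641.75

Turán's theorem: ex(n, K_{r+1}) is achieved by the complete r-partite Turán graph T(n, r) with parts as balanced as possible, and is at most (1 − 1/r) · n^2/2. For r = 8, n = 482: the density bound is (7/8) · 232324/2 = 406567/4 ≈ 101641.75. The integer-valued extremum is e(T(482, 8)) = 101641, which is strictly less than the density bound 406567/4 since 8 ∤ 482 (the parts of T(482, 8) cannot all be equal).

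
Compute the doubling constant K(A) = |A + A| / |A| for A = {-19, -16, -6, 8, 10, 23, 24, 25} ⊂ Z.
K = |A + A| / |A| = 32/8 = 4

Enumerate A + A = {a + b : a, b ∈ A}. With |A| = 8, there are |A|^2 = 64 ordered sum pairs; collecting distinct values, A + A = {-38, -35, -32, -25, -22, -12, -11, -9, -8, -6, 2, 4, 5, 6, 7, 8, 9, 16, 17, 18, 19, 20, 31, 32, 33, 34, 35, 46, 47, 48, 49, 50}, so |A + A| = 32. Thus K = 32/8 = 4. For comparison, the minimum possible |A + A| over all 8-element sets is 2·8 − 1 = 15 (so min K = 15/8), attained only by arithmetic progressions.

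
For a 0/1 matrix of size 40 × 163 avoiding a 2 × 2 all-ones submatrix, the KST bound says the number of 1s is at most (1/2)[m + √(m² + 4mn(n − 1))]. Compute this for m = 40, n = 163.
z(40, 163; 2, 2) ≤ (1/2)[40 + √(40² + 4·40·163·162)] = (1/2)[40 + √4226560] = 1047.93

Kővári–Sós–Turán: let r_1, ..., r_40 be the row sums and z = Σ r_i the total number of 1s. Each pair of columns can share at most one row with both entries 1 (else a 2×2 all-ones block appears), so Σ_i C(r_i, 2) ≤ C(163, 2) = 13203. By convexity Σ_i C(r_i, 2) ≥ 40·C(z/40, 2) = z(z − 40)/(2·40), giving z² − 40z − 40·163·162 ≤ 0 and hence z ≤ (1/2)[40 + √(1600 + 4·1056240)] = (1/2)[40 + √4226560] ≈ (1/2)(40 + 2055.8599) = 1047.93.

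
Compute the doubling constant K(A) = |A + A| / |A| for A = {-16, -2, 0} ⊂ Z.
K = |A + A| / |A| = 6/3 = 2

Enumerate A + A = {a + b : a, b ∈ A}. With |A| = 3, there are |A|^2 = 9 ordered sum pairs; collecting distinct values, A + A = {-32, -18, -16, -4, -2, 0}, so |A + A| = 6. Thus K = 6/3 = 2. For comparison, the minimum possible |A + A| over all 3-element sets is 2·3 − 1 = 5 (so min K = 5/3), attained only by arithmetic progressions.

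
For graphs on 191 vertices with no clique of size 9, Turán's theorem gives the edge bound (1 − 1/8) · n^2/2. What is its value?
Turán density bound = (7/8) · 191^2/2 = 255367/16 ≈ 15960.4375

Turán's theorem: ex(n, K_{r+1}) is achieved by the complete r-partite Turán graph T(n, r) with parts as balanced as possible, and is at most (1 − 1/r) · n^2/2. For r = 8, n = 191: the density bound is (7/8) · 36481/2 = 255367/16 ≈ 15960.4375. The integer-valued extremum is e(T(191, 8)) = 15960, which is strictly less than the density bound 255367/16 since 8 ∤ 191 (the parts of T(191, 8) cannot all be equal).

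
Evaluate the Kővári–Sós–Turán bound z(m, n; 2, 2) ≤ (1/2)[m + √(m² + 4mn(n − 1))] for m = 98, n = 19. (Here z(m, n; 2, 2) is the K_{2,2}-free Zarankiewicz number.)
z(98, 19; 2, 2) ≤ (1/2)[98 + √(98² + 4·98·19·18)] = (1/2)[98 + √143668] = 238.5178

Kővári–Sós–Turán: let r_1, ..., r_98 be the row sums and z = Σ r_i the total number of 1s. Each pair of columns can share at most one row with both entries 1 (else a 2×2 all-ones block appears), so Σ_i C(r_i, 2) ≤ C(19, 2) = 171. By convexity Σ_i C(r_i, 2) ≥ 98·C(z/98, 2) = z(z − 98)/(2·98), giving z² − 98z − 98·19·18 ≤ 0 and hence z ≤ (1/2)[98 + √(9604 + 4·33516)] = (1/2)[98 + √143668] ≈ (1/2)(98 + 379.0356) = 238.5178.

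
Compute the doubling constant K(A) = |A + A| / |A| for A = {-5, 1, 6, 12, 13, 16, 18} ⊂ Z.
K = |A + A| / |A| = 24/7

Enumerate A + A = {a + b : a, b ∈ A}. With |A| = 7, there are |A|^2 = 49 ordered sum pairs; collecting distinct values, A + A = {-10, -4, 1, 2, 7, 8, 11, 12, 13, 14, 17, 18, 19, 22, 24, 25, 26, 28, 29, 30, 31, 32, 34, 36}, so |A + A| = 24. Thus K = 24/7. For comparison, the minimum possible |A + A| over all 7-element sets is 2·7 − 1 = 13 (so min K = 13/7), attained only by arithmetic progressions.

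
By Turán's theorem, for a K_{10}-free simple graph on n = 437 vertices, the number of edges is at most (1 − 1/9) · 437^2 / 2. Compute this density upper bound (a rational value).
Turán density bound = (8/9) · 437^2/2 = 763876/9 ≈ 84875.1111

Turán's theorem: ex(n, K_{r+1}) is achieved by the complete r-partite Turán graph T(n, r) with parts as balanced as possible, and is at most (1 − 1/r) · n^2/2. For r = 9, n = 437: the density bound is (8/9) · 190969/2 = 763876/9 ≈ 84875.1111. The integer-valued extremum is e(T(437, 9)) = 84874, which is strictly less than the density bound 763876/9 since 9 ∤ 437 (the parts of T(437, 9) cannot all be equal).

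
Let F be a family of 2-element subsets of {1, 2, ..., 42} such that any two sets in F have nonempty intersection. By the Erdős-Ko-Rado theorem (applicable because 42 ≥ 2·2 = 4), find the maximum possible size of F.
max |F| = C(41, 1) = 41

Erdős-Ko-Rado (1961): when n ≥ 2k, max |F| = C(n−1, k−1). The bound is attained by the star {A : i ∈ A} for any fixed i ∈ [n]. Here C(42−1, 2−1) = C(41, 1) = 41.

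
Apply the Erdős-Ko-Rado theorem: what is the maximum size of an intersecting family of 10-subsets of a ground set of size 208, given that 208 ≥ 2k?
max |F| = C(207, 9) = 1612074462797525

The Erdős-Ko-Rado theorem states: for n ≥ 2k, an intersecting family of k-subsets of an n-element set has size at most C(n − 1, k − 1), with equality for 'star' families {A ⊆ [n] : |A| = k, i ∈ A} (fix an element i). For n = 208, k = 10: C(207, 9) = 1612074462797525.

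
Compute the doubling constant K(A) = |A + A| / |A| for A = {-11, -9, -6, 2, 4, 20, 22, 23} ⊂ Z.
K = |A + A| / |A| = 32/8 = 4

Enumerate A + A = {a + b : a, b ∈ A}. With |A| = 8, there are |A|^2 = 64 ordered sum pairs; collecting distinct values, A + A = {-22, -20, -18, -17, -15, -12, -9, -7, -5, -4, -2, 4, 6, 8, 9, 11, 12, 13, 14, 16, 17, 22, 24, 25, 26, 27, 40, 42, 43, 44, 45, 46}, so |A + A| = 32. Thus K = 32/8 = 4. For comparison, the minimum possible |A + A| over all 8-element sets is 2·8 − 1 = 15 (so min K = 15/8), attained only by arithmetic progressions.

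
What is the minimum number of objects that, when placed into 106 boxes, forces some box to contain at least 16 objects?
n = (16 − 1)·106 + 1 = 1591

By the generalised pigeonhole principle, to guarantee some box contains ≥ r objects we need more than (r − 1) · k objects total. Threshold: n = (r − 1) · k + 1. With r = 16 and k = 106: n = 15 · 106 + 1 = 1590 + 1 = 1591. For n = 1590 = 15 · 106, we can put exactly 15 objects in every box, avoiding 16 in any single one — so 1591 is tight.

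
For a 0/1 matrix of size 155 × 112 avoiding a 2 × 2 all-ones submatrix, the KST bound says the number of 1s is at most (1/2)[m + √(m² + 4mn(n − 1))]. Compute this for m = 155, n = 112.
z(155, 112; 2, 2) ≤ (1/2)[155 + √(155² + 4·155·112·111)] = (1/2)[155 + √7731865] = 1467.8116

Kővári–Sós–Turán: let r_1, ..., r_155 be the row sums and z = Σ r_i the total number of 1s. Each pair of columns can share at most one row with both entries 1 (else a 2×2 all-ones block appears), so Σ_i C(r_i, 2) ≤ C(112, 2) = 6216. By convexity Σ_i C(r_i, 2) ≥ 155·C(z/155, 2) = z(z − 155)/(2·155), giving z² − 155z − 155·112·111 ≤ 0 and hence z ≤ (1/2)[155 + √(24025 + 4·1926960)] = (1/2)[155 + √7731865] ≈ (1/2)(155 + 2780.6231) = 1467.8116.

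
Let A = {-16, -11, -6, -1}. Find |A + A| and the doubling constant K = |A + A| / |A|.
K = |A + A| / |A| = 7/4

Enumerate A + A = {a + b : a, b ∈ A}. With |A| = 4, there are |A|^2 = 16 ordered sum pairs; collecting distinct values, A + A = {-32, -27, -22, -17, -12, -7, -2}, so |A + A| = 7. Thus K = 7/4. Here |A + A| = 2|A| − 1 = 7, the minimum possible — so K = 7/4 is minimal, which holds iff A is an arithmetic progression.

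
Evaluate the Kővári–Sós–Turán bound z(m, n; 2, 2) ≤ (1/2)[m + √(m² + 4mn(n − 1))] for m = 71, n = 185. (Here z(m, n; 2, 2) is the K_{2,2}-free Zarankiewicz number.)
z(71, 185; 2, 2) ≤ (1/2)[71 + √(71² + 4·71·185·184)] = (1/2)[71 + √9672401] = 1590.5242

Kővári–Sós–Turán: let r_1, ..., r_71 be the row sums and z = Σ r_i the total number of 1s. Each pair of columns can share at most one row with both entries 1 (else a 2×2 all-ones block appears), so Σ_i C(r_i, 2) ≤ C(185, 2) = 17020. By convexity Σ_i C(r_i, 2) ≥ 71·C(z/71, 2) = z(z − 71)/(2·71), giving z² − 71z − 71·185·184 ≤ 0 and hence z ≤ (1/2)[71 + √(5041 + 4·2416840)] = (1/2)[71 + √9672401] ≈ (1/2)(71 + 3110.0484) = 1590.5242.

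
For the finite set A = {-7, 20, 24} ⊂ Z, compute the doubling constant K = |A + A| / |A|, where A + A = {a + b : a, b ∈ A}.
K = |A + A| / |A| = 6/3 = 2

Enumerate A + A = {a + b : a, b ∈ A}. With |A| = 3, there are |A|^2 = 9 ordered sum pairs; collecting distinct values, A + A = {-14, 13, 17, 40, 44, 48}, so |A + A| = 6. Thus K = 6/3 = 2. For comparison, the minimum possible |A + A| over all 3-element sets is 2·3 − 1 = 5 (so min K = 5/3), attained only by arithmetic progressions.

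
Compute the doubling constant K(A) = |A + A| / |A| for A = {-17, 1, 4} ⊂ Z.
K = |A + A| / |A| = 6/3 = 2

Enumerate A + A = {a + b : a, b ∈ A}. With |A| = 3, there are |A|^2 = 9 ordered sum pairs; collecting distinct values, A + A = {-34, -16, -13, 2, 5, 8}, so |A + A| = 6. Thus K = 6/3 = 2. For comparison, the minimum possible |A + A| over all 3-element sets is 2·3 − 1 = 5 (so min K = 5/3), attained only by arithmetic progressions.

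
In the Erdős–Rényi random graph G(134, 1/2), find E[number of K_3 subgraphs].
E[# K_3] = C(134, 3) · (1/2)^C(3, 2) = 392084 / 2^3 = 98021/2 = 49010.5

For each 3-subset S of vertices (there are C(134, 3) = 392084 such S), let X_S = 1 if S induces a K_3 (all C(3, 2) = 3 edges present). Then P(X_S = 1) = (1/2)^3 = 1/8. By linearity of expectation, E[# K_3] = C(134, 3) · (1/2)^3 = 392084 / 8 = 98021/2 = 49010.5.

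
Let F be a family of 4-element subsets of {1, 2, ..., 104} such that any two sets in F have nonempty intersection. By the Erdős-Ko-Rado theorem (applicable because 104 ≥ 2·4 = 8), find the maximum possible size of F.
max |F| = C(103, 3) = 176851

Erdős-Ko-Rado (1961): when n ≥ 2k, max |F| = C(n−1, k−1). The bound is attained by the star {A : i ∈ A} for any fixed i ∈ [n]. Here C(104−1, 4−1) = C(103, 3) = 176851.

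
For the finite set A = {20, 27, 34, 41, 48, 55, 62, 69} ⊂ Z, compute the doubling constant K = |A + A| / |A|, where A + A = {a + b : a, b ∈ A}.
K = |A + A| / |A| = 15/8

Enumerate A + A = {a + b : a, b ∈ A}. With |A| = 8, there are |A|^2 = 64 ordered sum pairs; collecting distinct values, A + A = {40, 47, 54, 61, 68, 75, 82, 89, 96, 103, 110, 117, 124, 131, 138}, so |A + A| = 15. Thus K = 15/8. Here |A + A| = 2|A| − 1 = 15, the minimum possible — so K = 15/8 is minimal, which holds iff A is an arithmetic progression.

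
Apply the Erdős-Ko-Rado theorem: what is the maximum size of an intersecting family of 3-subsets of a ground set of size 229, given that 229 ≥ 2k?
max |F| = C(228, 2) = 25878

The Erdős-Ko-Rado theorem states: for n ≥ 2k, an intersecting family of k-subsets of an n-element set has size at most C(n − 1, k − 1), with equality for 'star' families {A ⊆ [n] : |A| = k, i ∈ A} (fix an element i). For n = 229, k = 3: C(228, 2) = 25878.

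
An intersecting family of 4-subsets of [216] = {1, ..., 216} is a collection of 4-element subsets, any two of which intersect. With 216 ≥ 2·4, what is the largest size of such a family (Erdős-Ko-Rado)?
max |F| = C(215, 3) = 1633355

Erdős-Ko-Rado (1961): when n ≥ 2k, max |F| = C(n−1, k−1). The bound is attained by the star {A : i ∈ A} for any fixed i ∈ [n]. Here C(216−1, 4−1) = C(215, 3) = 1633355.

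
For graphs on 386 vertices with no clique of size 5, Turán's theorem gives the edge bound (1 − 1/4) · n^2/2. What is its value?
Turán density bound = (3/4) · 386^2/2 = 111747/2 ≈ 55873.5

Turán's theorem: ex(n, K_{r+1}) is achieved by the complete r-partite Turán graph T(n, r) with parts as balanced as possible, and is at most (1 − 1/r) · n^2/2. For r = 4, n = 386: the density bound is (3/4) · 148996/2 = 111747/2 ≈ 55873.5. The integer-valued extremum is e(T(386, 4)) = 55873, which is strictly less than the density bound 111747/2 since 4 ∤ 386 (the parts of T(386, 4) cannot all be equal).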